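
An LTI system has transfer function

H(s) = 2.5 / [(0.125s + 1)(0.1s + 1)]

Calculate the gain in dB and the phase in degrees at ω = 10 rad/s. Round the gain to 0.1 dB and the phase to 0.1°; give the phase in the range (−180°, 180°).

0.9 dB, -96.3°

At ω = 10 rad/s:
pole (1 + j10·0.125) = 1 + j1.25 → |·| ≈ 1.6008, ∠ ≈ 51.34°
pole (1 + j10·0.1) = 1 + j1 → |·| ≈ 1.4142, ∠ ≈ 45.00°
|H| = 2.5 · 1 / (1.6008 · 1.4142) ≈ 1.1043
Gain = 20 log₁₀(1.1043) ≈ 0.86 dB
∠H = (0°) − (51.34° + 45.00°) = -96.34°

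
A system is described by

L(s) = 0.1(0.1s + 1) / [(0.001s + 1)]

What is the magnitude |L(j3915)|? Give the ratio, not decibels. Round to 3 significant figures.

9.69

At ω = 3915 rad/s:
zero (1 + j3915·0.1) = 1 + j391.5 → |·| ≈ 391.5, ∠ ≈ 89.85°
pole (1 + j3915·0.001) = 1 + j3.915 → |·| ≈ 4.0407, ∠ ≈ 75.67°
|L| = 0.1 · 391.5 / (4.0407) ≈ 9.6889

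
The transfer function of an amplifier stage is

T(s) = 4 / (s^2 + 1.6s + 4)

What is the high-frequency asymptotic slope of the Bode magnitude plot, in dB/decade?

Each pole contributes −20 dB/decade at high frequency; each zero contributes +20 dB/decade.
Net: 0 zero(s) − 2 pole(s) → -40 dB/decade.

-40 dB/decade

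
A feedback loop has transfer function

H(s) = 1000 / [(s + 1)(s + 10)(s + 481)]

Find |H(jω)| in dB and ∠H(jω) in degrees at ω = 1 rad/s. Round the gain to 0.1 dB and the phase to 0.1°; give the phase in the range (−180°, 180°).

At s = jω = j1:
pole (s+1): 1 + j1 → |·| = √(1²+1²) = √2 ≈ 1.4142, ∠ = arctan(1/1) ≈ 45.00°
pole (s+10): 10 + j1 → |·| = √(10²+1²) = √101 ≈ 10.05, ∠ = arctan(1/10) ≈ 5.71°
pole (s+481): 481 + j1 → |·| = √(481²+1²) = √231362 ≈ 481, ∠ = arctan(1/481) ≈ 0.12°
|H| = 1000 / 6836.3 ≈ 0.14628
Gain = 20 log₁₀(0.14628) ≈ -16.70 dB
∠H = 0.00° − 50.83° = -50.83°

-16.7 dB, -50.8°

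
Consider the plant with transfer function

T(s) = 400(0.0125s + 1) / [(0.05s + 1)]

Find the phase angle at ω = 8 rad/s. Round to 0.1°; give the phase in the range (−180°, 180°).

At ω = 8 rad/s:
zero (1 + j8·0.0125) = 1 + j0.1 → |·| ≈ 1.005, ∠ ≈ 5.71°
pole (1 + j8·0.05) = 1 + j0.4 → |·| ≈ 1.077, ∠ ≈ 21.80°
∠T = (5.71°) − (21.80°) = -16.09°

-16.1°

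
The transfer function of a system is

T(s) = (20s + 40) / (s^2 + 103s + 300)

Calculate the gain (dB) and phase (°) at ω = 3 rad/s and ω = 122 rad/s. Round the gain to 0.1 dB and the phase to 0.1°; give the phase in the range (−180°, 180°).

ω = 3: -15.4 dB, 9.6°; ω = 122: -17.9 dB, -50.2°

Substitute s = j3:
Numerator: 20(j3) + 40 = 40 + j60
Denominator: (j3)^2 + 103(j3) + 300 = 291 + j309
|N| = √(40² + 60²) ≈ 72.111, ∠N ≈ 56.31°
|D| = √(291² + 309²) ≈ 424.45, ∠D ≈ 46.72°
|T| = 72.111 / 424.45 ≈ 0.16989
Gain = 20 log₁₀(0.16989) ≈ -15.40 dB
∠T = 56.31° − 46.72° = 9.59°

Substitute s = j122:
Numerator: 20(j122) + 40 = 40 + j2440
Denominator: (j122)^2 + 103(j122) + 300 = -14584 + j12566
|N| = √(40² + 2440²) ≈ 2440.3, ∠N ≈ 89.06°
|D| = √(14584² + 12566²) ≈ 19251, ∠D ≈ 139.25°
|T| = 2440.3 / 19251 ≈ 0.12676
Gain = 20 log₁₀(0.12676) ≈ -17.94 dB
∠T = 89.06° − 139.25° = -50.19°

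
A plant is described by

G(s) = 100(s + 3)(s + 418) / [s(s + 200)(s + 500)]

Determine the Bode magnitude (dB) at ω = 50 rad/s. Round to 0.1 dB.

-7.8 dB

At s = jω = j50:
zero (s+3): 3 + j50 → |·| = √(3²+50²) = √2509 ≈ 50.09, ∠ = arctan(50/3) ≈ 86.57°
zero (s+418): 418 + j50 → |·| = √(418²+50²) = √177224 ≈ 420.98, ∠ = arctan(50/418) ≈ 6.82°
pole (s+200): 200 + j50 → |·| = √(200²+50²) = √42500 ≈ 206.16, ∠ = arctan(50/200) ≈ 14.04°
pole (s+500): 500 + j50 → |·| = √(500²+50²) = √252500 ≈ 502.49, ∠ = arctan(50/500) ≈ 5.71°
pole at origin: |s| = 50, ∠ = 90.00° (in denominator)
|G| = 100 · 21087 / 5.1797e+06 ≈ 0.40711
Gain = 20 log₁₀(0.40711) ≈ -7.81 dB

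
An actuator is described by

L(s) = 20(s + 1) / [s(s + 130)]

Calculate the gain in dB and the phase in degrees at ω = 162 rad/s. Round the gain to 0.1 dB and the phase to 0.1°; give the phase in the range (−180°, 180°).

-20.3 dB, -51.6°

At s = jω = j162:
zero (s+1): 1 + j162 → |·| = √(1²+162²) = √26245 ≈ 162, ∠ = arctan(162/1) ≈ 89.65°
pole (s+130): 130 + j162 → |·| = √(130²+162²) = √43144 ≈ 207.71, ∠ = arctan(162/130) ≈ 51.25°
pole at origin: |s| = 162, ∠ = 90.00° (in denominator)
|L| = 20 · 162 / 33649 ≈ 0.096288
Gain = 20 log₁₀(0.096288) ≈ -20.33 dB
∠L = 89.65° − 141.25° = -51.60°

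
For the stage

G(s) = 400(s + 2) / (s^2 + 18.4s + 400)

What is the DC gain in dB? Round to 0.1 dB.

G(0) = 400·2 / 400 = 2
20 log₁₀(2) ≈ 6.02 dB

6.0 dB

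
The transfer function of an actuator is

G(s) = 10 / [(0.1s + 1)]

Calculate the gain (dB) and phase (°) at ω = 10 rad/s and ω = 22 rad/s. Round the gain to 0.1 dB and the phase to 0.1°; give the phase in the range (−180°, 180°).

At ω = 10 rad/s:
pole (1 + j10·0.1) = 1 + j1 → |·| ≈ 1.4142, ∠ ≈ 45.00°
|G| = 10 · 1 / (1.4142) ≈ 7.0711
Gain = 20 log₁₀(7.0711) ≈ 16.99 dB
∠G = (0°) − (45.00°) = -45.00°

At ω = 22 rad/s:
pole (1 + j22·0.1) = 1 + j2.2 → |·| ≈ 2.4166, ∠ ≈ 65.56°
|G| = 10 · 1 / (2.4166) ≈ 4.138
Gain = 20 log₁₀(4.138) ≈ 12.34 dB
∠G = (0°) − (65.56°) = -65.56°

ω = 10: 17.0 dB, -45.0°; ω = 22: 12.3 dB, -65.6°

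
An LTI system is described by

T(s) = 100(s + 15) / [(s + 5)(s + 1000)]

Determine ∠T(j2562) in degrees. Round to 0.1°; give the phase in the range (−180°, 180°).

At s = jω = j2562:
zero (s+15): 15 + j2562 → |·| = √(15²+2562²) = √6564069 ≈ 2562, ∠ = arctan(2562/15) ≈ 89.66°
pole (s+5): 5 + j2562 → |·| = √(5²+2562²) = √6563869 ≈ 2562, ∠ = arctan(2562/5) ≈ 89.89°
pole (s+1000): 1000 + j2562 → |·| = √(1000²+2562²) = √7563844 ≈ 2750.2, ∠ = arctan(2562/1000) ≈ 68.68°
∠T = 89.66° − 158.57° = -68.91°

-68.9°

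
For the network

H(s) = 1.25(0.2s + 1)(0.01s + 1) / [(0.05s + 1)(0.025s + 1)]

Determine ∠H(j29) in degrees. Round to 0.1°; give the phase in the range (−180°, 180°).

At ω = 29 rad/s:
zero (1 + j29·0.2) = 1 + j5.8 → |·| ≈ 5.8856, ∠ ≈ 80.22°
zero (1 + j29·0.01) = 1 + j0.29 → |·| ≈ 1.0412, ∠ ≈ 16.17°
pole (1 + j29·0.05) = 1 + j1.45 → |·| ≈ 1.7614, ∠ ≈ 55.41°
pole (1 + j29·0.025) = 1 + j0.725 → |·| ≈ 1.2352, ∠ ≈ 35.94°
∠H = (80.22° + 16.17°) − (55.41° + 35.94°) = 5.04°

5.0°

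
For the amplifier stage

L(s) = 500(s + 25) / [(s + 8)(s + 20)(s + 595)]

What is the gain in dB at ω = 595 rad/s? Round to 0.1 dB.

At s = jω = j595:
zero (s+25): 25 + j595 → |·| = √(25²+595²) = √354650 ≈ 595.52, ∠ = arctan(595/25) ≈ 87.59°
pole (s+8): 8 + j595 → |·| = √(8²+595²) = √354089 ≈ 595.05, ∠ = arctan(595/8) ≈ 89.23°
pole (s+20): 20 + j595 → |·| = √(20²+595²) = √354425 ≈ 595.34, ∠ = arctan(595/20) ≈ 88.07°
pole (s+595): 595 + j595 → |·| = √(595²+595²) = √708050 ≈ 841.46, ∠ = arctan(595/595) ≈ 45.00°
|L| = 500 · 595.52 / 2.9809e+08 ≈ 0.00099889
Gain = 20 log₁₀(0.00099889) ≈ -60.01 dB

-60.0 dB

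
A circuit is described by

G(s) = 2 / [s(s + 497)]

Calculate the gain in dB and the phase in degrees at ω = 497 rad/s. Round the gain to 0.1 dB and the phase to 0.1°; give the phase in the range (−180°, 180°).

At s = jω = j497:
pole (s+497): 497 + j497 → |·| = √(497²+497²) = √494018 ≈ 702.86, ∠ = arctan(497/497) ≈ 45.00°
pole at origin: |s| = 497, ∠ = 90.00° (in denominator)
|G| = 2 / 3.4932e+05 ≈ 5.7254e-06
Gain = 20 log₁₀(5.7254e-06) ≈ -104.84 dB
∠G = 0.00° − 135.00° = -135.00°

-104.8 dB, -135.0°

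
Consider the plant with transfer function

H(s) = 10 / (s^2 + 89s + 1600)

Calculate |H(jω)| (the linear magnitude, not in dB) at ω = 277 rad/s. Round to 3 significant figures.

0.000126

Substitute s = j277:
Numerator: 10 = 10 + j0
Denominator: (j277)^2 + 89(j277) + 1600 = -75129 + j24653
|N| = √(10² + 0²) ≈ 10, ∠N ≈ 0.00°
|D| = √(75129² + 24653²) ≈ 79070, ∠D ≈ 161.83°
|H| = 10 / 79070 ≈ 0.00012647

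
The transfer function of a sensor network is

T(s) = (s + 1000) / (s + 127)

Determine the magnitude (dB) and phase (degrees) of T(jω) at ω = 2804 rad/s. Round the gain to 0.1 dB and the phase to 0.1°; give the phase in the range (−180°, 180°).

At s = jω = j2804:
zero (s+1000): 1000 + j2804 → |·| = √(1000²+2804²) = √8862416 ≈ 2977, ∠ = arctan(2804/1000) ≈ 70.37°
pole (s+127): 127 + j2804 → |·| = √(127²+2804²) = √7878545 ≈ 2806.9, ∠ = arctan(2804/127) ≈ 87.41°
|T| = 1 · 2977 / 2806.9 ≈ 1.0606
Gain = 20 log₁₀(1.0606) ≈ 0.51 dB
∠T = 70.37° − 87.41° = -17.04°

0.5 dB, -17.0°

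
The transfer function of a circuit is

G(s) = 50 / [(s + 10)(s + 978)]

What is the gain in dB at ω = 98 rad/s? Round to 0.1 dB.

-65.7 dB

At s = jω = j98:
pole (s+10): 10 + j98 → |·| = √(10²+98²) = √9704 ≈ 98.509, ∠ = arctan(98/10) ≈ 84.17°
pole (s+978): 978 + j98 → |·| = √(978²+98²) = √966088 ≈ 982.9, ∠ = arctan(98/978) ≈ 5.72°
|G| = 50 / 96824 ≈ 0.0005164
Gain = 20 log₁₀(0.0005164) ≈ -65.74 dB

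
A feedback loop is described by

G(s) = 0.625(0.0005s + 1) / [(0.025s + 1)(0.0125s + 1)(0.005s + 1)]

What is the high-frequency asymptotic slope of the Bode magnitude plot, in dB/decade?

-40 dB/decade

Each pole contributes −20 dB/decade at high frequency; each zero contributes +20 dB/decade.
Net: 1 zero(s) − 3 pole(s) → -40 dB/decade.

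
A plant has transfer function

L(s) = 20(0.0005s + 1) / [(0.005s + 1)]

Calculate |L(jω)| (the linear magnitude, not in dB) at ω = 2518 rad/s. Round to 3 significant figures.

At ω = 2518 rad/s:
zero (1 + j2518·0.0005) = 1 + j1.259 → |·| ≈ 1.6078, ∠ ≈ 51.54°
pole (1 + j2518·0.005) = 1 + j12.59 → |·| ≈ 12.63, ∠ ≈ 85.46°
|L| = 20 · 1.6078 / (12.63) ≈ 2.546

2.55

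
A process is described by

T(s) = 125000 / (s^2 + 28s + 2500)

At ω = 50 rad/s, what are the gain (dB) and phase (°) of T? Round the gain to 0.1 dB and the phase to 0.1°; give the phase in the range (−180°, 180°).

At s = jω = j50:
quadratic: (j50)² + 28·j50 + 2500 = 0 + j1400 → |·| ≈ 1400, ∠ ≈ 90.00°
|T| = 125000 / 1400 ≈ 89.286
Gain = 20 log₁₀(89.286) ≈ 39.02 dB
∠T = 0.00° − 90.00° = -90.00°

39.0 dB, -90.0°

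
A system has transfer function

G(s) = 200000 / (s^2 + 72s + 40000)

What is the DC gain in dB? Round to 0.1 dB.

14.0 dB

G(0) = 200000 / 40000 = 5
20 log₁₀(5) ≈ 13.98 dB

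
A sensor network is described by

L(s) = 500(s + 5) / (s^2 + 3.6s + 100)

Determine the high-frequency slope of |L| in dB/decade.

Each pole contributes −20 dB/decade at high frequency; each zero contributes +20 dB/decade.
Net: 1 zero(s) − 2 pole(s) → -20 dB/decade.

-20 dB/decade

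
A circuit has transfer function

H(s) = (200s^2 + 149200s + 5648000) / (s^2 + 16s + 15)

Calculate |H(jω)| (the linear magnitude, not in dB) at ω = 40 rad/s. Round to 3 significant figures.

Substitute s = j40:
Numerator: 200(j40)^2 + 149200(j40) + 5648000 = 5328000 + j5968000
Denominator: (j40)^2 + 16(j40) + 15 = -1585 + j640
|N| = √(5328000² + 5968000²) ≈ 8.0003e+06, ∠N ≈ 48.24°
|D| = √(1585² + 640²) ≈ 1709.3, ∠D ≈ 158.01°
|H| = 8.0003e+06 / 1709.3 ≈ 4680.5

4.68e+03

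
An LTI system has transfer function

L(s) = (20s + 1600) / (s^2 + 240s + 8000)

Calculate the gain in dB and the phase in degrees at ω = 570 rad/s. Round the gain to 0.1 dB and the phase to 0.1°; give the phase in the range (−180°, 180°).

-29.5 dB, -74.6°

Substitute s = j570:
Numerator: 20(j570) + 1600 = 1600 + j11400
Denominator: (j570)^2 + 240(j570) + 8000 = -316900 + j136800
|N| = √(1600² + 11400²) ≈ 11512, ∠N ≈ 82.01°
|D| = √(316900² + 136800²) ≈ 3.4517e+05, ∠D ≈ 156.65°
|L| = 11512 / 3.4517e+05 ≈ 0.033352
Gain = 20 log₁₀(0.033352) ≈ -29.54 dB
∠L = 82.01° − 156.65° = -74.64°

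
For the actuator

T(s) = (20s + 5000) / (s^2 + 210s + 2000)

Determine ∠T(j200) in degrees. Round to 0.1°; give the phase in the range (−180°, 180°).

Substitute s = j200:
Numerator: 20(j200) + 5000 = 5000 + j4000
Denominator: (j200)^2 + 210(j200) + 2000 = -38000 + j42000
|N| = √(5000² + 4000²) ≈ 6403.1, ∠N ≈ 38.66°
|D| = √(38000² + 42000²) ≈ 56639, ∠D ≈ 132.14°
∠T = 38.66° − 132.14° = -93.48°

-93.5°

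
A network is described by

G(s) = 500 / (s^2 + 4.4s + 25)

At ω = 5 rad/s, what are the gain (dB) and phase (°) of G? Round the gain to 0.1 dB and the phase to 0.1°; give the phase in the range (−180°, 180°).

27.1 dB, -90.0°

At s = jω = j5:
quadratic: (j5)² + 4.4·j5 + 25 = 0 + j22 → |·| ≈ 22, ∠ ≈ 90.00°
|G| = 500 / 22 ≈ 22.727
Gain = 20 log₁₀(22.727) ≈ 27.13 dB
∠G = 0.00° − 90.00° = -90.00°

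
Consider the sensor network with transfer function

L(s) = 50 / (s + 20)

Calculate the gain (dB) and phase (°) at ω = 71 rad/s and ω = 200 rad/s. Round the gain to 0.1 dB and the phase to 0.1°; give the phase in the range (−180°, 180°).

Substitute s = j71:
Numerator: 50 = 50 + j0
Denominator: (j71) + 20 = 20 + j71
|N| = √(50² + 0²) ≈ 50, ∠N ≈ 0.00°
|D| = √(20² + 71²) ≈ 73.763, ∠D ≈ 74.27°
|L| = 50 / 73.763 ≈ 0.67785
Gain = 20 log₁₀(0.67785) ≈ -3.38 dB
∠L = 0.00° − 74.27° = -74.27°

Substitute s = j200:
Numerator: 50 = 50 + j0
Denominator: (j200) + 20 = 20 + j200
|N| = √(50² + 0²) ≈ 50, ∠N ≈ 0.00°
|D| = √(20² + 200²) ≈ 201, ∠D ≈ 84.29°
|L| = 50 / 201 ≈ 0.24876
Gain = 20 log₁₀(0.24876) ≈ -12.08 dB
∠L = 0.00° − 84.29° = -84.29°

ω = 71: -3.4 dB, -74.3°; ω = 200: -12.1 dB, -84.3°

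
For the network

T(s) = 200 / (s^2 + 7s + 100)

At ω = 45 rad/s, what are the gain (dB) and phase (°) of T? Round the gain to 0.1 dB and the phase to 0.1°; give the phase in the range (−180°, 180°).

-19.8 dB, -170.7°

At s = jω = j45:
quadratic: (j45)² + 7·j45 + 100 = -1925 + j315 → |·| ≈ 1950.6, ∠ ≈ 170.71°
|T| = 200 / 1950.6 ≈ 0.10253
Gain = 20 log₁₀(0.10253) ≈ -19.78 dB
∠T = 0.00° − 170.71° = -170.71°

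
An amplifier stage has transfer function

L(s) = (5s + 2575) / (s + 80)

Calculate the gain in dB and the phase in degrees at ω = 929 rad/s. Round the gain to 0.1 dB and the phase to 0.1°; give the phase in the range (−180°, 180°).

15.1 dB, -24.1°

Substitute s = j929:
Numerator: 5(j929) + 2575 = 2575 + j4645
Denominator: (j929) + 80 = 80 + j929
|N| = √(2575² + 4645²) ≈ 5311, ∠N ≈ 61.00°
|D| = √(80² + 929²) ≈ 932.44, ∠D ≈ 85.08°
|L| = 5311 / 932.44 ≈ 5.6958
Gain = 20 log₁₀(5.6958) ≈ 15.11 dB
∠L = 61.00° − 85.08° = -24.08°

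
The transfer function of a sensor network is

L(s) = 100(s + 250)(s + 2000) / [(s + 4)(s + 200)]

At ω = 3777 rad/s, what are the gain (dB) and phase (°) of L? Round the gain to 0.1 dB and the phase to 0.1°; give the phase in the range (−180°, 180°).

At s = jω = j3777:
zero (s+250): 250 + j3777 → |·| = √(250²+3777²) = √14328229 ≈ 3785.3, ∠ = arctan(3777/250) ≈ 86.21°
zero (s+2000): 2000 + j3777 → |·| = √(2000²+3777²) = √18265729 ≈ 4273.8, ∠ = arctan(3777/2000) ≈ 62.10°
pole (s+4): 4 + j3777 → |·| = √(4²+3777²) = √14265745 ≈ 3777, ∠ = arctan(3777/4) ≈ 89.94°
pole (s+200): 200 + j3777 → |·| = √(200²+3777²) = √14305729 ≈ 3782.3, ∠ = arctan(3777/200) ≈ 86.97°
|L| = 100 · 1.6178e+07 / 1.4286e+07 ≈ 113.24
Gain = 20 log₁₀(113.24) ≈ 41.08 dB
∠L = 148.31° − 176.91° = -28.60°

41.1 dB, -28.6°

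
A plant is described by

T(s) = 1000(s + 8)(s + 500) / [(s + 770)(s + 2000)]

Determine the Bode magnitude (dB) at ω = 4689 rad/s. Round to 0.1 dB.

59.2 dB

At s = jω = j4689:
zero (s+8): 8 + j4689 → |·| = √(8²+4689²) = √21986785 ≈ 4689, ∠ = arctan(4689/8) ≈ 89.90°
zero (s+500): 500 + j4689 → |·| = √(500²+4689²) = √22236721 ≈ 4715.6, ∠ = arctan(4689/500) ≈ 83.91°
pole (s+770): 770 + j4689 → |·| = √(770²+4689²) = √22579621 ≈ 4751.8, ∠ = arctan(4689/770) ≈ 80.67°
pole (s+2000): 2000 + j4689 → |·| = √(2000²+4689²) = √25986721 ≈ 5097.7, ∠ = arctan(4689/2000) ≈ 66.90°
|T| = 1000 · 2.2111e+07 / 2.4223e+07 ≈ 912.81
Gain = 20 log₁₀(912.81) ≈ 59.21 dB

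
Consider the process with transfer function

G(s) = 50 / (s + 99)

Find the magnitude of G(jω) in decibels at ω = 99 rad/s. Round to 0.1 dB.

Substitute s = j99:
Numerator: 50 = 50 + j0
Denominator: (j99) + 99 = 99 + j99
|N| = √(50² + 0²) ≈ 50, ∠N ≈ 0.00°
|D| = √(99² + 99²) ≈ 140.01, ∠D ≈ 45.00°
|G| = 50 / 140.01 ≈ 0.35712
Gain = 20 log₁₀(0.35712) ≈ -8.94 dB

-8.9 dB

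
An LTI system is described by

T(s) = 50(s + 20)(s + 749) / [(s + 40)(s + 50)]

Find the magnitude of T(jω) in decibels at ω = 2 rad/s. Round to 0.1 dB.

At s = jω = j2:
zero (s+20): 20 + j2 → |·| = √(20²+2²) = √404 ≈ 20.1, ∠ = arctan(2/20) ≈ 5.71°
zero (s+749): 749 + j2 → |·| = √(749²+2²) = √561005 ≈ 749, ∠ = arctan(2/749) ≈ 0.15°
pole (s+40): 40 + j2 → |·| = √(40²+2²) = √1604 ≈ 40.05, ∠ = arctan(2/40) ≈ 2.86°
pole (s+50): 50 + j2 → |·| = √(50²+2²) = √2504 ≈ 50.04, ∠ = arctan(2/50) ≈ 2.29°
|T| = 50 · 15055 / 2004.1 ≈ 375.61
Gain = 20 log₁₀(375.61) ≈ 51.49 dB

51.5 dB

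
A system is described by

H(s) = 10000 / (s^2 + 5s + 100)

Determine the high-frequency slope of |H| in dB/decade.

Each pole contributes −20 dB/decade at high frequency; each zero contributes +20 dB/decade.
Net: 0 zero(s) − 2 pole(s) → -40 dB/decade.

-40 dB/decade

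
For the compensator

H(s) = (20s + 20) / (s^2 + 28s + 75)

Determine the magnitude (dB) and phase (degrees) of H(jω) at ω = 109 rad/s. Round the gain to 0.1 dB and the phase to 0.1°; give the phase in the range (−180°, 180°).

Substitute s = j109:
Numerator: 20(j109) + 20 = 20 + j2180
Denominator: (j109)^2 + 28(j109) + 75 = -11806 + j3052
|N| = √(20² + 2180²) ≈ 2180.1, ∠N ≈ 89.47°
|D| = √(11806² + 3052²) ≈ 12194, ∠D ≈ 165.51°
|H| = 2180.1 / 12194 ≈ 0.17878
Gain = 20 log₁₀(0.17878) ≈ -14.95 dB
∠H = 89.47° − 165.51° = -76.04°

-15.0 dB, -76.0°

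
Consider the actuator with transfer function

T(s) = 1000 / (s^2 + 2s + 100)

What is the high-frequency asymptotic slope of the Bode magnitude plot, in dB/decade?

-40 dB/decade

Each pole contributes −20 dB/decade at high frequency; each zero contributes +20 dB/decade.
Net: 0 zero(s) − 2 pole(s) → -40 dB/decade.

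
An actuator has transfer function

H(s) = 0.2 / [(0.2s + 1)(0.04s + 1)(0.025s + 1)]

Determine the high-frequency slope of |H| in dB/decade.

-60 dB/decade

Each pole contributes −20 dB/decade at high frequency; each zero contributes +20 dB/decade.
Net: 0 zero(s) − 3 pole(s) → -60 dB/decade.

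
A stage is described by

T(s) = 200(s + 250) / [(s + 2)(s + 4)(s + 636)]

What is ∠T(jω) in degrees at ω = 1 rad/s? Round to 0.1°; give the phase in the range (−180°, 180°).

At s = jω = j1:
zero (s+250): 250 + j1 → |·| = √(250²+1²) = √62501 ≈ 250, ∠ = arctan(1/250) ≈ 0.23°
pole (s+2): 2 + j1 → |·| = √(2²+1²) = √5 ≈ 2.2361, ∠ = arctan(1/2) ≈ 26.57°
pole (s+4): 4 + j1 → |·| = √(4²+1²) = √17 ≈ 4.1231, ∠ = arctan(1/4) ≈ 14.04°
pole (s+636): 636 + j1 → |·| = √(636²+1²) = √404497 ≈ 636, ∠ = arctan(1/636) ≈ 0.09°
∠T = 0.23° − 40.70° = -40.47°

-40.5°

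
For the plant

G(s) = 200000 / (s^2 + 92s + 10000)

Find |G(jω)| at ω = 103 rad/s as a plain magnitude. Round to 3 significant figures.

At s = jω = j103:
quadratic: (j103)² + 92·j103 + 10000 = -609 + j9476 → |·| ≈ 9495.5, ∠ ≈ 93.68°
|G| = 200000 / 9495.5 ≈ 21.063

21.1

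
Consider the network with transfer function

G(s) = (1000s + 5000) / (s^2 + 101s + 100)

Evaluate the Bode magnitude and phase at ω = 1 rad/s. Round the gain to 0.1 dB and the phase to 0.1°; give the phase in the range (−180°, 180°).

Substitute s = j1:
Numerator: 1000(j1) + 5000 = 5000 + j1000
Denominator: (j1)^2 + 101(j1) + 100 = 99 + j101
|N| = √(5000² + 1000²) ≈ 5099, ∠N ≈ 11.31°
|D| = √(99² + 101²) ≈ 141.43, ∠D ≈ 45.57°
|G| = 5099 / 141.43 ≈ 36.053
Gain = 20 log₁₀(36.053) ≈ 31.14 dB
∠G = 11.31° − 45.57° = -34.26°

31.1 dB, -34.3°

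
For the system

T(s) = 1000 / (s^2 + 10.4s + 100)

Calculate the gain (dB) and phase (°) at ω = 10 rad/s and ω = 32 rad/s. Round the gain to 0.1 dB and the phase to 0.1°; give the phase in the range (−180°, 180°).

At s = jω = j10:
quadratic: (j10)² + 10.4·j10 + 100 = 0 + j104 → |·| ≈ 104, ∠ ≈ 90.00°
|T| = 1000 / 104 ≈ 9.6154
Gain = 20 log₁₀(9.6154) ≈ 19.66 dB
∠T = 0.00° − 90.00° = -90.00°

At s = jω = j32:
quadratic: (j32)² + 10.4·j32 + 100 = -924 + j332.8 → |·| ≈ 982.11, ∠ ≈ 160.19°
|T| = 1000 / 982.11 ≈ 1.0182
Gain = 20 log₁₀(1.0182) ≈ 0.16 dB
∠T = 0.00° − 160.19° = -160.19°

ω = 10: 19.7 dB, -90.0°; ω = 32: 0.2 dB, -160.2°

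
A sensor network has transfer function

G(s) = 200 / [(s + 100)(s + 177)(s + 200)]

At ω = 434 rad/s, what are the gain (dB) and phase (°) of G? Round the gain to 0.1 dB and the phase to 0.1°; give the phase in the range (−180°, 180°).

-114.0 dB, 149.9°

At s = jω = j434:
pole (s+100): 100 + j434 → |·| = √(100²+434²) = √198356 ≈ 445.37, ∠ = arctan(434/100) ≈ 77.02°
pole (s+177): 177 + j434 → |·| = √(177²+434²) = √219685 ≈ 468.71, ∠ = arctan(434/177) ≈ 67.81°
pole (s+200): 200 + j434 → |·| = √(200²+434²) = √228356 ≈ 477.87, ∠ = arctan(434/200) ≈ 65.26°
|G| = 200 / 9.9755e+07 ≈ 2.0049e-06
Gain = 20 log₁₀(2.0049e-06) ≈ -113.96 dB
∠G = 0.00° − 210.09° = -210.09° ≡ 149.91° (principal value)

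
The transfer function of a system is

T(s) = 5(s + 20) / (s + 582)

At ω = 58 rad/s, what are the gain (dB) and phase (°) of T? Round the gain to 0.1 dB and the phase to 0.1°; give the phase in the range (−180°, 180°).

-5.6 dB, 65.3°

At s = jω = j58:
zero (s+20): 20 + j58 → |·| = √(20²+58²) = √3764 ≈ 61.351, ∠ = arctan(58/20) ≈ 70.97°
pole (s+582): 582 + j58 → |·| = √(582²+58²) = √342088 ≈ 584.88, ∠ = arctan(58/582) ≈ 5.69°
|T| = 5 · 61.351 / 584.88 ≈ 0.52448
Gain = 20 log₁₀(0.52448) ≈ -5.61 dB
∠T = 70.97° − 5.69° = 65.28°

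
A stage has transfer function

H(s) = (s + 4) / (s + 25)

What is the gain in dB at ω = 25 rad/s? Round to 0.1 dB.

-2.9 dB

At s = jω = j25:
zero (s+4): 4 + j25 → |·| = √(4²+25²) = √641 ≈ 25.318, ∠ = arctan(25/4) ≈ 80.91°
pole (s+25): 25 + j25 → |·| = √(25²+25²) = √1250 ≈ 35.355, ∠ = arctan(25/25) ≈ 45.00°
|H| = 1 · 25.318 / 35.355 ≈ 0.71611
Gain = 20 log₁₀(0.71611) ≈ -2.90 dB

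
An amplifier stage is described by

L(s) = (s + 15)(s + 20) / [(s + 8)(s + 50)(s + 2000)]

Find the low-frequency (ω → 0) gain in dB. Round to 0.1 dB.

-68.5 dB

L(0) = 1·15·20 / (8·50·2000) = 0.000375
20 log₁₀(0.000375) ≈ -68.52 dB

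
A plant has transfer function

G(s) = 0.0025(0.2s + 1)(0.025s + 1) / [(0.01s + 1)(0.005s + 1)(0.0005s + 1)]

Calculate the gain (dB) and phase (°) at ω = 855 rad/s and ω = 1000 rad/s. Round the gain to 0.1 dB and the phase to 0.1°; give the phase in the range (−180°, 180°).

ω = 855: -13.1 dB, -6.3°; ω = 1000: -13.2 dB, -12.1°

At ω = 855 rad/s:
zero (1 + j855·0.2) = 1 + j171 → |·| ≈ 171, ∠ ≈ 89.66°
zero (1 + j855·0.025) = 1 + j21.375 → |·| ≈ 21.398, ∠ ≈ 87.32°
pole (1 + j855·0.01) = 1 + j8.55 → |·| ≈ 8.6083, ∠ ≈ 83.33°
pole (1 + j855·0.005) = 1 + j4.275 → |·| ≈ 4.3904, ∠ ≈ 76.83°
pole (1 + j855·0.0005) = 1 + j0.4275 → |·| ≈ 1.0875, ∠ ≈ 23.15°
|G| = 0.0025 · 171 · 21.398 / (8.6083 · 4.3904 · 1.0875) ≈ 0.22257
Gain = 20 log₁₀(0.22257) ≈ -13.05 dB
∠G = (89.66° + 87.32°) − (83.33° + 76.83° + 23.15°) = -6.33°

At ω = 1000 rad/s:
zero (1 + j1000·0.2) = 1 + j200 → |·| ≈ 200, ∠ ≈ 89.71°
zero (1 + j1000·0.025) = 1 + j25 → |·| ≈ 25.02, ∠ ≈ 87.71°
pole (1 + j1000·0.01) = 1 + j10 → |·| ≈ 10.05, ∠ ≈ 84.29°
pole (1 + j1000·0.005) = 1 + j5 → |·| ≈ 5.099, ∠ ≈ 78.69°
pole (1 + j1000·0.0005) = 1 + j0.5 → |·| ≈ 1.118, ∠ ≈ 26.57°
|G| = 0.0025 · 200 · 25.02 / (10.05 · 5.099 · 1.118) ≈ 0.21836
Gain = 20 log₁₀(0.21836) ≈ -13.22 dB
∠G = (89.71° + 87.71°) − (84.29° + 78.69° + 26.57°) = -12.13°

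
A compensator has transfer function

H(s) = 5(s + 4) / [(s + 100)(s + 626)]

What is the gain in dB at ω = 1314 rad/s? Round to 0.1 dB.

-49.3 dB

At s = jω = j1314:
zero (s+4): 4 + j1314 → |·| = √(4²+1314²) = √1726612 ≈ 1314, ∠ = arctan(1314/4) ≈ 89.83°
pole (s+100): 100 + j1314 → |·| = √(100²+1314²) = √1736596 ≈ 1317.8, ∠ = arctan(1314/100) ≈ 85.65°
pole (s+626): 626 + j1314 → |·| = √(626²+1314²) = √2118472 ≈ 1455.5, ∠ = arctan(1314/626) ≈ 64.53°
|H| = 5 · 1314 / 1.9181e+06 ≈ 0.0034253
Gain = 20 log₁₀(0.0034253) ≈ -49.31 dB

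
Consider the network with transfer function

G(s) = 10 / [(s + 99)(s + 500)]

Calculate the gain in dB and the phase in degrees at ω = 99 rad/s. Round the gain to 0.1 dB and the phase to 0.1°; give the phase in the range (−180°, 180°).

-77.1 dB, -56.2°

At s = jω = j99:
pole (s+99): 99 + j99 → |·| = √(99²+99²) = √19602 ≈ 140.01, ∠ = arctan(99/99) ≈ 45.00°
pole (s+500): 500 + j99 → |·| = √(500²+99²) = √259801 ≈ 509.71, ∠ = arctan(99/500) ≈ 11.20°
|G| = 10 / 71364 ≈ 0.00014013
Gain = 20 log₁₀(0.00014013) ≈ -77.07 dB
∠G = 0.00° − 56.20° = -56.20°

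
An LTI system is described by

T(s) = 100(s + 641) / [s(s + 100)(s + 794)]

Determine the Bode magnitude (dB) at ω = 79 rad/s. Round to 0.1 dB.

-41.9 dB

At s = jω = j79:
zero (s+641): 641 + j79 → |·| = √(641²+79²) = √417122 ≈ 645.85, ∠ = arctan(79/641) ≈ 7.03°
pole (s+100): 100 + j79 → |·| = √(100²+79²) = √16241 ≈ 127.44, ∠ = arctan(79/100) ≈ 38.31°
pole (s+794): 794 + j79 → |·| = √(794²+79²) = √636677 ≈ 797.92, ∠ = arctan(79/794) ≈ 5.68°
pole at origin: |s| = 79, ∠ = 90.00° (in denominator)
|T| = 100 · 645.85 / 8.0333e+06 ≈ 0.0080397
Gain = 20 log₁₀(0.0080397) ≈ -41.90 dB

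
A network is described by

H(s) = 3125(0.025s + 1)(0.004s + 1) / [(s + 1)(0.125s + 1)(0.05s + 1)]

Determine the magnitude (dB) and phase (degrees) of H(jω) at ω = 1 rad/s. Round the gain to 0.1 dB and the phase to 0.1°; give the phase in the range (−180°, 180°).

At ω = 1 rad/s:
zero (1 + j1·0.025) = 1 + j0.025 → |·| ≈ 1.0003, ∠ ≈ 1.43°
zero (1 + j1·0.004) = 1 + j0.004 → |·| ≈ 1, ∠ ≈ 0.23°
pole (1 + j1·1) = 1 + j1 → |·| ≈ 1.4142, ∠ ≈ 45.00°
pole (1 + j1·0.125) = 1 + j0.125 → |·| ≈ 1.0078, ∠ ≈ 7.13°
pole (1 + j1·0.05) = 1 + j0.05 → |·| ≈ 1.0012, ∠ ≈ 2.86°
|H| = 3125 · 1.0003 · 1 / (1.4142 · 1.0078 · 1.0012) ≈ 2190.7
Gain = 20 log₁₀(2190.7) ≈ 66.81 dB
∠H = (1.43° + 0.23°) − (45.00° + 7.13° + 2.86°) = -53.33°

66.8 dB, -53.3°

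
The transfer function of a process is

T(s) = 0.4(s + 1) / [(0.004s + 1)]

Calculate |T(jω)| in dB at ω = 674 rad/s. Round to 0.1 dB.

39.4 dB

At ω = 674 rad/s:
zero (1 + j674·1) = 1 + j674 → |·| ≈ 674, ∠ ≈ 89.91°
pole (1 + j674·0.004) = 1 + j2.696 → |·| ≈ 2.8755, ∠ ≈ 69.65°
|T| = 0.4 · 674 / (2.8755) ≈ 93.758
Gain = 20 log₁₀(93.758) ≈ 39.44 dB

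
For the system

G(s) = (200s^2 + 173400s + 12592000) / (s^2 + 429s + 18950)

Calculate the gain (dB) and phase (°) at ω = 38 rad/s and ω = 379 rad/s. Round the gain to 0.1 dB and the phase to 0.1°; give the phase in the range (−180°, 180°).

Substitute s = j38:
Numerator: 200(j38)^2 + 173400(j38) + 12592000 = 12303200 + j6589200
Denominator: (j38)^2 + 429(j38) + 18950 = 17506 + j16302
|N| = √(12303200² + 6589200²) ≈ 1.3957e+07, ∠N ≈ 28.17°
|D| = √(17506² + 16302²) ≈ 23921, ∠D ≈ 42.96°
|G| = 1.3957e+07 / 23921 ≈ 583.46
Gain = 20 log₁₀(583.46) ≈ 55.32 dB
∠G = 28.17° − 42.96° = -14.79°

Substitute s = j379:
Numerator: 200(j379)^2 + 173400(j379) + 12592000 = -16136200 + j65718600
Denominator: (j379)^2 + 429(j379) + 18950 = -124691 + j162591
|N| = √(16136200² + 65718600²) ≈ 6.7671e+07, ∠N ≈ 103.80°
|D| = √(124691² + 162591²) ≈ 2.049e+05, ∠D ≈ 127.48°
|G| = 6.7671e+07 / 2.049e+05 ≈ 330.26
Gain = 20 log₁₀(330.26) ≈ 50.38 dB
∠G = 103.80° − 127.48° = -23.68°

ω = 38: 55.3 dB, -14.8°; ω = 379: 50.4 dB, -23.7°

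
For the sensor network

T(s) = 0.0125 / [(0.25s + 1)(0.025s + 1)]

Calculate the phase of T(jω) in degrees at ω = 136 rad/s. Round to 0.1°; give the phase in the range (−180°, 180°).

At ω = 136 rad/s:
pole (1 + j136·0.25) = 1 + j34 → |·| ≈ 34.015, ∠ ≈ 88.32°
pole (1 + j136·0.025) = 1 + j3.4 → |·| ≈ 3.544, ∠ ≈ 73.61°
∠T = (0°) − (88.32° + 73.61°) = -161.93°

-161.9°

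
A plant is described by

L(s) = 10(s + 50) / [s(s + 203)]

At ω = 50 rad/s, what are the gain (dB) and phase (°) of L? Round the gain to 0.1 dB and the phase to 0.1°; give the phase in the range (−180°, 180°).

-23.4 dB, -58.8°

At s = jω = j50:
zero (s+50): 50 + j50 → |·| = √(50²+50²) = √5000 ≈ 70.711, ∠ = arctan(50/50) ≈ 45.00°
pole (s+203): 203 + j50 → |·| = √(203²+50²) = √43709 ≈ 209.07, ∠ = arctan(50/203) ≈ 13.84°
pole at origin: |s| = 50, ∠ = 90.00° (in denominator)
|L| = 10 · 70.711 / 10454 ≈ 0.06764
Gain = 20 log₁₀(0.06764) ≈ -23.40 dB
∠L = 45.00° − 103.84° = -58.84°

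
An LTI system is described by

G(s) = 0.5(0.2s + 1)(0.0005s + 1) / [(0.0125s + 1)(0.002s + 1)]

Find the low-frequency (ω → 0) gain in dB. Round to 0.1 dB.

-6.0 dB

G(0) = 0.5 · 1 / 1 = 0.5
20 log₁₀(0.5) ≈ -6.02 dB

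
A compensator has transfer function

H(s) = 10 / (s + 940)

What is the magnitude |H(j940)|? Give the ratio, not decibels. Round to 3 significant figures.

0.00752

Substitute s = j940:
Numerator: 10 = 10 + j0
Denominator: (j940) + 940 = 940 + j940
|N| = √(10² + 0²) ≈ 10, ∠N ≈ 0.00°
|D| = √(940² + 940²) ≈ 1329.4, ∠D ≈ 45.00°
|H| = 10 / 1329.4 ≈ 0.0075222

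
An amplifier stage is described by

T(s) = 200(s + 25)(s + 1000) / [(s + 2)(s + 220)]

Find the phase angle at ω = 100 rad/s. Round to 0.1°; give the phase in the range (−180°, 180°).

-31.6°

At s = jω = j100:
zero (s+25): 25 + j100 → |·| = √(25²+100²) = √10625 ≈ 103.08, ∠ = arctan(100/25) ≈ 75.96°
zero (s+1000): 1000 + j100 → |·| = √(1000²+100²) = √1010000 ≈ 1005, ∠ = arctan(100/1000) ≈ 5.71°
pole (s+2): 2 + j100 → |·| = √(2²+100²) = √10004 ≈ 100.02, ∠ = arctan(100/2) ≈ 88.85°
pole (s+220): 220 + j100 → |·| = √(220²+100²) = √58400 ≈ 241.66, ∠ = arctan(100/220) ≈ 24.44°
∠T = 81.67° − 113.29° = -31.62°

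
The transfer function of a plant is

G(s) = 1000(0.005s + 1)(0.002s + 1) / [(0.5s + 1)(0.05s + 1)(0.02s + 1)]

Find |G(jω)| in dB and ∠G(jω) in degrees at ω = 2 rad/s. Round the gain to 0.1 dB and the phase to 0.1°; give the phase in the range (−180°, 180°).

56.9 dB, -52.2°

At ω = 2 rad/s:
zero (1 + j2·0.005) = 1 + j0.01 → |·| ≈ 1, ∠ ≈ 0.57°
zero (1 + j2·0.002) = 1 + j0.004 → |·| ≈ 1, ∠ ≈ 0.23°
pole (1 + j2·0.5) = 1 + j1 → |·| ≈ 1.4142, ∠ ≈ 45.00°
pole (1 + j2·0.05) = 1 + j0.1 → |·| ≈ 1.005, ∠ ≈ 5.71°
pole (1 + j2·0.02) = 1 + j0.04 → |·| ≈ 1.0008, ∠ ≈ 2.29°
|G| = 1000 · 1 · 1 / (1.4142 · 1.005 · 1.0008) ≈ 703.03
Gain = 20 log₁₀(703.03) ≈ 56.94 dB
∠G = (0.57° + 0.23°) − (45.00° + 5.71° + 2.29°) = -52.20°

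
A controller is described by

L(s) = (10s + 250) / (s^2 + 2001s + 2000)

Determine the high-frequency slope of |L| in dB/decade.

-20 dB/decade

Each pole contributes −20 dB/decade at high frequency; each zero contributes +20 dB/decade.
Net: 1 zero(s) − 2 pole(s) → -20 dB/decade.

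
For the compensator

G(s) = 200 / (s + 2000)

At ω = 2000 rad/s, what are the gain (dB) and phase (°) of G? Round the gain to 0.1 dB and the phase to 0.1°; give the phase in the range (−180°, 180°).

At s = jω = j2000:
pole (s+2000): 2000 + j2000 → |·| = √(2000²+2000²) = √8000000 ≈ 2828.4, ∠ = arctan(2000/2000) ≈ 45.00°
|G| = 200 / 2828.4 ≈ 0.070711
Gain = 20 log₁₀(0.070711) ≈ -23.01 dB
∠G = 0.00° − 45.00° = -45.00°

-23.0 dB, -45.0°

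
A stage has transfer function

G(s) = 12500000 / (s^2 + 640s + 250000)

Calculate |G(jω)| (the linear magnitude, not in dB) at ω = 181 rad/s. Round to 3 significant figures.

50.8

At s = jω = j181:
quadratic: (j181)² + 640·j181 + 250000 = 217239 + j115840 → |·| ≈ 2.4619e+05, ∠ ≈ 28.07°
|G| = 12500000 / 2.4619e+05 ≈ 50.774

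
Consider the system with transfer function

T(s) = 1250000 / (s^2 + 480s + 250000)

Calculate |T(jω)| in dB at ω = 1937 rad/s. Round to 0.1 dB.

-9.2 dB

At s = jω = j1937:
quadratic: (j1937)² + 480·j1937 + 250000 = -3501969 + j929760 → |·| ≈ 3.6233e+06, ∠ ≈ 165.13°
|T| = 1250000 / 3.6233e+06 ≈ 0.34499
Gain = 20 log₁₀(0.34499) ≈ -9.24 dB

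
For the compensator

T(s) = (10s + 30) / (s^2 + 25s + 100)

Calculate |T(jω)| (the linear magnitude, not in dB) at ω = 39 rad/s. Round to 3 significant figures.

0.227

Substitute s = j39:
Numerator: 10(j39) + 30 = 30 + j390
Denominator: (j39)^2 + 25(j39) + 100 = -1421 + j975
|N| = √(30² + 390²) ≈ 391.15, ∠N ≈ 85.60°
|D| = √(1421² + 975²) ≈ 1723.3, ∠D ≈ 145.54°
|T| = 391.15 / 1723.3 ≈ 0.22698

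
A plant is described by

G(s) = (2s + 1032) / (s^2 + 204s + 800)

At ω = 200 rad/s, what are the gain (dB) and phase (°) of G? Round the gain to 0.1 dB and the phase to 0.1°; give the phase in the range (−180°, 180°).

Substitute s = j200:
Numerator: 2(j200) + 1032 = 1032 + j400
Denominator: (j200)^2 + 204(j200) + 800 = -39200 + j40800
|N| = √(1032² + 400²) ≈ 1106.8, ∠N ≈ 21.19°
|D| = √(39200² + 40800²) ≈ 56580, ∠D ≈ 133.85°
|G| = 1106.8 / 56580 ≈ 0.019562
Gain = 20 log₁₀(0.019562) ≈ -34.17 dB
∠G = 21.19° − 133.85° = -112.66°

-34.2 dB, -112.7°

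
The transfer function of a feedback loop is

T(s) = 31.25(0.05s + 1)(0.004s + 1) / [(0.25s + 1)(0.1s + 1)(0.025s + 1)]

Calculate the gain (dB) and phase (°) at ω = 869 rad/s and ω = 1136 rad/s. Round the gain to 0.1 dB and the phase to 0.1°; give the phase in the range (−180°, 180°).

ω = 869: -38.4 dB, -103.8°; ω = 1136: -40.9 dB, -100.7°

At ω = 869 rad/s:
zero (1 + j869·0.05) = 1 + j43.45 → |·| ≈ 43.462, ∠ ≈ 88.68°
zero (1 + j869·0.004) = 1 + j3.476 → |·| ≈ 3.617, ∠ ≈ 73.95°
pole (1 + j869·0.25) = 1 + j217.25 → |·| ≈ 217.25, ∠ ≈ 89.74°
pole (1 + j869·0.1) = 1 + j86.9 → |·| ≈ 86.906, ∠ ≈ 89.34°
pole (1 + j869·0.025) = 1 + j21.725 → |·| ≈ 21.748, ∠ ≈ 87.36°
|T| = 31.25 · 43.462 · 3.617 / (217.25 · 86.906 · 21.748) ≈ 0.011964
Gain = 20 log₁₀(0.011964) ≈ -38.44 dB
∠T = (88.68° + 73.95°) − (89.74° + 89.34° + 87.36°) = -103.81°

At ω = 1136 rad/s:
zero (1 + j1136·0.05) = 1 + j56.8 → |·| ≈ 56.809, ∠ ≈ 88.99°
zero (1 + j1136·0.004) = 1 + j4.544 → |·| ≈ 4.6527, ∠ ≈ 77.59°
pole (1 + j1136·0.25) = 1 + j284 → |·| ≈ 284, ∠ ≈ 89.80°
pole (1 + j1136·0.1) = 1 + j113.6 → |·| ≈ 113.6, ∠ ≈ 89.50°
pole (1 + j1136·0.025) = 1 + j28.4 → |·| ≈ 28.418, ∠ ≈ 87.98°
|T| = 31.25 · 56.809 · 4.6527 / (284 · 113.6 · 28.418) ≈ 0.0090091
Gain = 20 log₁₀(0.0090091) ≈ -40.91 dB
∠T = (88.99° + 77.59°) − (89.80° + 89.50° + 87.98°) = -100.70°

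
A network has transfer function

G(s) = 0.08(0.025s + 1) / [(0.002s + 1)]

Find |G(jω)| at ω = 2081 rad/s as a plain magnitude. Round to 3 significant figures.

0.973

At ω = 2081 rad/s:
zero (1 + j2081·0.025) = 1 + j52.025 → |·| ≈ 52.035, ∠ ≈ 88.90°
pole (1 + j2081·0.002) = 1 + j4.162 → |·| ≈ 4.2804, ∠ ≈ 76.49°
|G| = 0.08 · 52.035 / (4.2804) ≈ 0.97253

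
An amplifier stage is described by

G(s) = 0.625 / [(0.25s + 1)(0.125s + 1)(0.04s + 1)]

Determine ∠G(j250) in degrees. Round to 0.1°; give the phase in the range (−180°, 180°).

98.5°

At ω = 250 rad/s:
pole (1 + j250·0.25) = 1 + j62.5 → |·| ≈ 62.508, ∠ ≈ 89.08°
pole (1 + j250·0.125) = 1 + j31.25 → |·| ≈ 31.266, ∠ ≈ 88.17°
pole (1 + j250·0.04) = 1 + j10 → |·| ≈ 10.05, ∠ ≈ 84.29°
∠G = (0°) − (89.08° + 88.17° + 84.29°) = -261.54° ≡ 98.46° (principal value)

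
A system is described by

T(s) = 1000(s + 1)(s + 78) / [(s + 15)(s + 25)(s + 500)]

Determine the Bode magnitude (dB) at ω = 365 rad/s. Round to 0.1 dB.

At s = jω = j365:
zero (s+1): 1 + j365 → |·| = √(1²+365²) = √133226 ≈ 365, ∠ = arctan(365/1) ≈ 89.84°
zero (s+78): 78 + j365 → |·| = √(78²+365²) = √139309 ≈ 373.24, ∠ = arctan(365/78) ≈ 77.94°
pole (s+15): 15 + j365 → |·| = √(15²+365²) = √133450 ≈ 365.31, ∠ = arctan(365/15) ≈ 87.65°
pole (s+25): 25 + j365 → |·| = √(25²+365²) = √133850 ≈ 365.86, ∠ = arctan(365/25) ≈ 86.08°
pole (s+500): 500 + j365 → |·| = √(500²+365²) = √383225 ≈ 619.05, ∠ = arctan(365/500) ≈ 36.13°
|T| = 1000 · 1.3623e+05 / 8.2737e+07 ≈ 1.6465
Gain = 20 log₁₀(1.6465) ≈ 4.33 dB

4.3 dB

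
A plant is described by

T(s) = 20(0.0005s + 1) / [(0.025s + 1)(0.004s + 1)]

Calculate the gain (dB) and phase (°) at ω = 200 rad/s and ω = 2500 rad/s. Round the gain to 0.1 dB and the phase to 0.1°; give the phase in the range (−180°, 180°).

At ω = 200 rad/s:
zero (1 + j200·0.0005) = 1 + j0.1 → |·| ≈ 1.005, ∠ ≈ 5.71°
pole (1 + j200·0.025) = 1 + j5 → |·| ≈ 5.099, ∠ ≈ 78.69°
pole (1 + j200·0.004) = 1 + j0.8 → |·| ≈ 1.2806, ∠ ≈ 38.66°
|T| = 20 · 1.005 / (5.099 · 1.2806) ≈ 3.0782
Gain = 20 log₁₀(3.0782) ≈ 9.77 dB
∠T = (5.71°) − (78.69° + 38.66°) = -111.64°

At ω = 2500 rad/s:
zero (1 + j2500·0.0005) = 1 + j1.25 → |·| ≈ 1.6008, ∠ ≈ 51.34°
pole (1 + j2500·0.025) = 1 + j62.5 → |·| ≈ 62.508, ∠ ≈ 89.08°
pole (1 + j2500·0.004) = 1 + j10 → |·| ≈ 10.05, ∠ ≈ 84.29°
|T| = 20 · 1.6008 / (62.508 · 10.05) ≈ 0.050964
Gain = 20 log₁₀(0.050964) ≈ -25.85 dB
∠T = (51.34°) − (89.08° + 84.29°) = -122.03°

ω = 200: 9.8 dB, -111.6°; ω = 2500: -25.9 dB, -122.0°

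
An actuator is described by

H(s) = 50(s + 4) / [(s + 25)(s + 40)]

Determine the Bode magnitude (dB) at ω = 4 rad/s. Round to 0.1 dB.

At s = jω = j4:
zero (s+4): 4 + j4 → |·| = √(4²+4²) = √32 ≈ 5.6569, ∠ = arctan(4/4) ≈ 45.00°
pole (s+25): 25 + j4 → |·| = √(25²+4²) = √641 ≈ 25.318, ∠ = arctan(4/25) ≈ 9.09°
pole (s+40): 40 + j4 → |·| = √(40²+4²) = √1616 ≈ 40.2, ∠ = arctan(4/40) ≈ 5.71°
|H| = 50 · 5.6569 / 1017.8 ≈ 0.2779
Gain = 20 log₁₀(0.2779) ≈ -11.12 dB

-11.1 dB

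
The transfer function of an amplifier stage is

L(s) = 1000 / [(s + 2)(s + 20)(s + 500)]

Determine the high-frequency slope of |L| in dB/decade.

-60 dB/decade

Each pole contributes −20 dB/decade at high frequency; each zero contributes +20 dB/decade.
Net: 0 zero(s) − 3 pole(s) → -60 dB/decade.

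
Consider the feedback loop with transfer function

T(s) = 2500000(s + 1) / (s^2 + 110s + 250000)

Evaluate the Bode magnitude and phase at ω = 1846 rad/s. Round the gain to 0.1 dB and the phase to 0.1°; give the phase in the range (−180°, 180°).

63.3 dB, -86.4°

At s = jω = j1846:
zero (s+1): 1 + j1846 → |·| = √(1²+1846²) = √3407717 ≈ 1846, ∠ = arctan(1846/1) ≈ 89.97°
quadratic: (j1846)² + 110·j1846 + 250000 = -3157716 + j203060 → |·| ≈ 3.1642e+06, ∠ ≈ 176.32°
|T| = 2500000 · 1846 / 3.1642e+06 ≈ 1458.5
Gain = 20 log₁₀(1458.5) ≈ 63.28 dB
∠T = 89.97° − 176.32° = -86.35°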